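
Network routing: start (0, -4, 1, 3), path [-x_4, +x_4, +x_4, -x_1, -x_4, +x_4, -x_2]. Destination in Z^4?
(-1, -5, 1, 4)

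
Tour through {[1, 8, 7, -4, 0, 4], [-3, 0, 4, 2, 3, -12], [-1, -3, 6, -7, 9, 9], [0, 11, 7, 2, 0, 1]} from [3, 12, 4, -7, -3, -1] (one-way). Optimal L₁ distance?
108
(one optimal route: (3, 12, 4, -7, -3, -1) → (0, 11, 7, 2, 0, 1) → (1, 8, 7, -4, 0, 4) → (-1, -3, 6, -7, 9, 9) → (-3, 0, 4, 2, 3, -12))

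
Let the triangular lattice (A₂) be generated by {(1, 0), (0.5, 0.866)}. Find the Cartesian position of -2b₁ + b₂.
(-1.5, 0.866)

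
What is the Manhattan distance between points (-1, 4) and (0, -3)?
8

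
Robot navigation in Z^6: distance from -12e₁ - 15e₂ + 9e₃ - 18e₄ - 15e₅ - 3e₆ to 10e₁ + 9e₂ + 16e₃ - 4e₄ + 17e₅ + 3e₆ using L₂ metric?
48.6313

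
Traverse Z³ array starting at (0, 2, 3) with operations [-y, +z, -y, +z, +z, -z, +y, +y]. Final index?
(0, 2, 5)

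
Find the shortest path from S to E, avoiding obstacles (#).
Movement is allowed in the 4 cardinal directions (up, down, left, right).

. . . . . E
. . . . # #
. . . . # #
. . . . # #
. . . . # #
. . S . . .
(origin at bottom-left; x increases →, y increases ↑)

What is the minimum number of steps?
8
(one shortest path: (2, 0) → (3, 0) → (3, 1) → (3, 2) → (3, 3) → (3, 4) → (3, 5) → (4, 5) → (5, 5))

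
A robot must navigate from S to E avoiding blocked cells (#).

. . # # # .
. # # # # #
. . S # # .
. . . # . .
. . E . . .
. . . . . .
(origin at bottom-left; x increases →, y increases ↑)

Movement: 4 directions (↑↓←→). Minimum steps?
2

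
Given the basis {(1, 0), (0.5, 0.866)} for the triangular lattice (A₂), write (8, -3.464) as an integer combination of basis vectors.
10b₁ - 4b₂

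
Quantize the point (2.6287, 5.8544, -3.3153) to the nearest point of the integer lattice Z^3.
(3, 6, -3)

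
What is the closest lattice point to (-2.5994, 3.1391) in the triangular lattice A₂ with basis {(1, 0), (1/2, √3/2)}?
(-3, 3.464)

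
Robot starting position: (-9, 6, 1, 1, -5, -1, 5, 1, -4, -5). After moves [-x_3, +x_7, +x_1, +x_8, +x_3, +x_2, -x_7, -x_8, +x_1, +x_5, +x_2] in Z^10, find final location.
(-7, 8, 1, 1, -4, -1, 5, 1, -4, -5)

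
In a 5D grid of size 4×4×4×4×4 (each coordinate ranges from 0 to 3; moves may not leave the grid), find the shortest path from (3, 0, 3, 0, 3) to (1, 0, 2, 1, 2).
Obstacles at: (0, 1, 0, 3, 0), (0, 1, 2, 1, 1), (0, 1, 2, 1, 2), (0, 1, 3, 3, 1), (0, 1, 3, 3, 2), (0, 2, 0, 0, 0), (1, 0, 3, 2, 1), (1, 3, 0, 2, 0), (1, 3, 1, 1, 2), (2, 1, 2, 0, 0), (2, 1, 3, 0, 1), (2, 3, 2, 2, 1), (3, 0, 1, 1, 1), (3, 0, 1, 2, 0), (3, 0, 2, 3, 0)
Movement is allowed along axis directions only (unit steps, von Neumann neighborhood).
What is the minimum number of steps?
5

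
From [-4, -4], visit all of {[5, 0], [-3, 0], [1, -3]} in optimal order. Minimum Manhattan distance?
19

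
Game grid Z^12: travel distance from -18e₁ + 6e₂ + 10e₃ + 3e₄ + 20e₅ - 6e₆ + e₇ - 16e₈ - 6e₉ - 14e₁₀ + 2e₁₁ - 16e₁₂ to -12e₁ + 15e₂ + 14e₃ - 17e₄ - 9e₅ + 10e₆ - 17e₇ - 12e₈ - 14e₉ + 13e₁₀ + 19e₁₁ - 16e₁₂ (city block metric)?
158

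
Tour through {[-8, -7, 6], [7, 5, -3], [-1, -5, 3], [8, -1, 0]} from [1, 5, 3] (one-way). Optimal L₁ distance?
50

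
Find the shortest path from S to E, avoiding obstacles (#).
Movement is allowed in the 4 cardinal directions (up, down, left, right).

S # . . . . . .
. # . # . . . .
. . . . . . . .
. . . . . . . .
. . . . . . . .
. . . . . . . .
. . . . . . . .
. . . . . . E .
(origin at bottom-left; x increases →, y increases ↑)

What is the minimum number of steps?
13
(one shortest path: (0, 7) → (0, 6) → (0, 5) → (1, 5) → (2, 5) → (3, 5) → (4, 5) → (5, 5) → (6, 5) → (6, 4) → (6, 3) → (6, 2) → (6, 1) → (6, 0))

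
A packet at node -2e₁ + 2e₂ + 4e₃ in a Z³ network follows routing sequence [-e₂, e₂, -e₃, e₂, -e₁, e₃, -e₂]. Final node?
(-3, 2, 4)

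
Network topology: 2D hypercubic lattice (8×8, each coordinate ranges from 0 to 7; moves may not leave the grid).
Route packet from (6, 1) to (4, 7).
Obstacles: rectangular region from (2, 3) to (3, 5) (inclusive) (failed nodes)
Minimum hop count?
8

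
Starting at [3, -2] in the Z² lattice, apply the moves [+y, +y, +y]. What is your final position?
(3, 1)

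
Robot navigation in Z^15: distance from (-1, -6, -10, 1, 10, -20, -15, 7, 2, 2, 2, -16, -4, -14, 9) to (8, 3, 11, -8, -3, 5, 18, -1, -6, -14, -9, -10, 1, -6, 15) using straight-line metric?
56.8595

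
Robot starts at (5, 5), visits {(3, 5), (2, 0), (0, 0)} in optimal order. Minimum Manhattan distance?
10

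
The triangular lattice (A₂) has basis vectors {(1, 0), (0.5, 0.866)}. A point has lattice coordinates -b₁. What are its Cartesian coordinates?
(-1, 0)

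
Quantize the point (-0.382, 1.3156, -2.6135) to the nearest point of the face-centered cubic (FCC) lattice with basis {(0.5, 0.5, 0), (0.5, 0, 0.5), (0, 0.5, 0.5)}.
(-0.5, 1, -2.5)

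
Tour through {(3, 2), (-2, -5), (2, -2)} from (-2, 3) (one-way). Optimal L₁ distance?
18
(one optimal route: (-2, 3) → (3, 2) → (2, -2) → (-2, -5))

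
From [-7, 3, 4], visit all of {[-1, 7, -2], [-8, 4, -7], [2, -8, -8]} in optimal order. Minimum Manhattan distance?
52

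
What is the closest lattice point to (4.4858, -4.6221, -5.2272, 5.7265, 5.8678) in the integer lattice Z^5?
(4, -5, -5, 6, 6)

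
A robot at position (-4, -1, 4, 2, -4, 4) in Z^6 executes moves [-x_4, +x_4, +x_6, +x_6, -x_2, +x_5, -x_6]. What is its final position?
(-4, -2, 4, 2, -3, 5)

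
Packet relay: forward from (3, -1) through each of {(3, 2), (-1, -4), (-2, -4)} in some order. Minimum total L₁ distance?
14
(one optimal route: (3, -1) → (3, 2) → (-1, -4) → (-2, -4))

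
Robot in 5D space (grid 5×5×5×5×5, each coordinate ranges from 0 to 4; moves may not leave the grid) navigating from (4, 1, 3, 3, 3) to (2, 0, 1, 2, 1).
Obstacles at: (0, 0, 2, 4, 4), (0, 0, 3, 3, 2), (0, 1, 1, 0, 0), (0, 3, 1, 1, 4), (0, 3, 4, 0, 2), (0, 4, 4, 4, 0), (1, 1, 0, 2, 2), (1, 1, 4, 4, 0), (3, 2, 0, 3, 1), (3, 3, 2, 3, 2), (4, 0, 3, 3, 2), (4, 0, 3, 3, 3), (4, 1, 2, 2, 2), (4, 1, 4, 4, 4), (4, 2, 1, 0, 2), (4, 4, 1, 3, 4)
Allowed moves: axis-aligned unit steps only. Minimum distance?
8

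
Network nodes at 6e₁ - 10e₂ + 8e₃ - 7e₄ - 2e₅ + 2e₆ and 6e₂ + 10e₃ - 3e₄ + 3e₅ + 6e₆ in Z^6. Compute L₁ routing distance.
37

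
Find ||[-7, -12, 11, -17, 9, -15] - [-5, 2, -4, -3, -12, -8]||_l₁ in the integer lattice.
73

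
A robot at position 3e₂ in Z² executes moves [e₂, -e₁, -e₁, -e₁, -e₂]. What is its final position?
(-3, 3)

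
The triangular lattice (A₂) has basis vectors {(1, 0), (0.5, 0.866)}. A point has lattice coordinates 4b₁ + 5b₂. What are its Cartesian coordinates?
(6.5, 4.33)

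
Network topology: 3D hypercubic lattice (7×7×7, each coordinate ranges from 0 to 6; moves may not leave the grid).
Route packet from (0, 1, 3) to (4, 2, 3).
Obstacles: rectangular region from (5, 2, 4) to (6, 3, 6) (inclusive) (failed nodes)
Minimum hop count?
5
(one shortest path: (0, 1, 3) → (1, 1, 3) → (2, 1, 3) → (3, 1, 3) → (4, 1, 3) → (4, 2, 3))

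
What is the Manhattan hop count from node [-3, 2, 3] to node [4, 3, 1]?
10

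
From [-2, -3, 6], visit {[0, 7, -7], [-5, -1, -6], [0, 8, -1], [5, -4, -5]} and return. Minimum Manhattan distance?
74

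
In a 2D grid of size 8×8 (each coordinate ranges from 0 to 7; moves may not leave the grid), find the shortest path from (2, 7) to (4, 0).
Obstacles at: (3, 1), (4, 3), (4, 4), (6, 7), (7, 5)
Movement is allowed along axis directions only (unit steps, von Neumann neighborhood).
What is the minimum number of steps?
9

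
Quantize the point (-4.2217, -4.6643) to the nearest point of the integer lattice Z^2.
(-4, -5)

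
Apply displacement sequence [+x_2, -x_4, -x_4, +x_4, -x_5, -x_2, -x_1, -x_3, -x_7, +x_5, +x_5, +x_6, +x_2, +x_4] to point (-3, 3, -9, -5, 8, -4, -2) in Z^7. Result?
(-4, 4, -10, -5, 9, -3, -3)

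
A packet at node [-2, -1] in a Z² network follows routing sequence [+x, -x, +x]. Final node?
(-1, -1)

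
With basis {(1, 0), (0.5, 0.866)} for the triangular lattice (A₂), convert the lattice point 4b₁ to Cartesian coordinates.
(4, 0)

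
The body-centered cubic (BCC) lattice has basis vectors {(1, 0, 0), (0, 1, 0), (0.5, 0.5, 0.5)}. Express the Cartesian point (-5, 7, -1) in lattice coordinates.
-4b₁ + 8b₂ - 2b₃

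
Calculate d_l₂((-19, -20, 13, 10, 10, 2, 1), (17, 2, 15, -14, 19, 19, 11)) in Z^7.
53.1977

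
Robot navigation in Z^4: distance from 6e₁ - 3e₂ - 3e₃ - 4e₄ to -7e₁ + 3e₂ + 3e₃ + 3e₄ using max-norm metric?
13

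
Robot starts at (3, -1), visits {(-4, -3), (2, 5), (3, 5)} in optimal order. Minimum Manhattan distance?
21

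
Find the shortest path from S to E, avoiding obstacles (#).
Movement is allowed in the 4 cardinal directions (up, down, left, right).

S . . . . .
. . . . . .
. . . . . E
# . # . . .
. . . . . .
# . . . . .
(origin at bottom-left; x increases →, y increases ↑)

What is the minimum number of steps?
7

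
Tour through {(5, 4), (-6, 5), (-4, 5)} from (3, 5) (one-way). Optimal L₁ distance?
15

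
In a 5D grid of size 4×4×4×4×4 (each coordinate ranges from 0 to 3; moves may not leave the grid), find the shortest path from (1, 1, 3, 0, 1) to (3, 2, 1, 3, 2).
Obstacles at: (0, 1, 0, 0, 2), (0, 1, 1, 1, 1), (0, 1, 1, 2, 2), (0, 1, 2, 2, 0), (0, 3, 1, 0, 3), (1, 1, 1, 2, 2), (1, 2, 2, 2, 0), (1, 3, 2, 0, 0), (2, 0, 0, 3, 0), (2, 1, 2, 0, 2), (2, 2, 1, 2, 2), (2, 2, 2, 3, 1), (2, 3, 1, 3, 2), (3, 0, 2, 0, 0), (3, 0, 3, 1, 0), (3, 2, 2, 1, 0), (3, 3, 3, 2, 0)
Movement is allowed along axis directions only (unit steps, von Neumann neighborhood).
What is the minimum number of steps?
9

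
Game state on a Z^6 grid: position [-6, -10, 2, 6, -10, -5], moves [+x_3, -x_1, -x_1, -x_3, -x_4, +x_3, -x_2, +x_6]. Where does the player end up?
(-8, -11, 3, 5, -10, -4)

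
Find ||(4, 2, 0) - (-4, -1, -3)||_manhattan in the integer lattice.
14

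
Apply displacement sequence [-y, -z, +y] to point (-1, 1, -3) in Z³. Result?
(-1, 1, -4)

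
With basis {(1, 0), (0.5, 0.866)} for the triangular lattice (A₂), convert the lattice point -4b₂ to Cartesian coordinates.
(-2, -3.464)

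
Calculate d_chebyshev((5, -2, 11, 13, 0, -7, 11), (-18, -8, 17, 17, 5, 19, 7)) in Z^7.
26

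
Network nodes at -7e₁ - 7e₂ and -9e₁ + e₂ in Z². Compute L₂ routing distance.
8.24621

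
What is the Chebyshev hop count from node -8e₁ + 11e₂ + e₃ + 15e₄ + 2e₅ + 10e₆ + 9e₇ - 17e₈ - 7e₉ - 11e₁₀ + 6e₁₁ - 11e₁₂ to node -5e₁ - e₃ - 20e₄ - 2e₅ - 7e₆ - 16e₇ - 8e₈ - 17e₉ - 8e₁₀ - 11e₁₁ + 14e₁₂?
35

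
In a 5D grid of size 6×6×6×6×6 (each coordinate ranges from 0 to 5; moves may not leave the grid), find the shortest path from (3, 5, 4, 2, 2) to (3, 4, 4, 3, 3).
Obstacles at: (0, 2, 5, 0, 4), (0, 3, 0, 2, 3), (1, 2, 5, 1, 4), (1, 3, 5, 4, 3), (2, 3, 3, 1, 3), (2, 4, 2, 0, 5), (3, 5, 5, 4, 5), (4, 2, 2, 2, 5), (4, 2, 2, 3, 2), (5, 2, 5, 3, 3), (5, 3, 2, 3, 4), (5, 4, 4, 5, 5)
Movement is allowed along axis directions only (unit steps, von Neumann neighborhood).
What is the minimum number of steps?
3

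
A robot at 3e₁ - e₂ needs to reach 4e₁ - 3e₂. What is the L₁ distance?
3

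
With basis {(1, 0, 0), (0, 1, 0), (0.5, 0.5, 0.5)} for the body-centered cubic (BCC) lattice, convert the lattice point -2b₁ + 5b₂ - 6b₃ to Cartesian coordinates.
(-5, 2, -3)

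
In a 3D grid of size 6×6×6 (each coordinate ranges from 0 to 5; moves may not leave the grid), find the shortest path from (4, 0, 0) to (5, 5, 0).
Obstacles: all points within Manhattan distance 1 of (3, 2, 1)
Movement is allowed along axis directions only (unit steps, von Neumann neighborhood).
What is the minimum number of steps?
6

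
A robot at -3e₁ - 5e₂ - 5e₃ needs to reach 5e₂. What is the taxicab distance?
18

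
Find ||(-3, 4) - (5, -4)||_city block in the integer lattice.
16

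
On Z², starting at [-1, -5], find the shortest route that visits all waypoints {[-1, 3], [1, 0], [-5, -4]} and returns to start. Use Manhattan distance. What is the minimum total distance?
28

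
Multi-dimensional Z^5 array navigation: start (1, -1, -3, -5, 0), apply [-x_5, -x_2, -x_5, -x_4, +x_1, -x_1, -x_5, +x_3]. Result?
(1, -2, -2, -6, -3)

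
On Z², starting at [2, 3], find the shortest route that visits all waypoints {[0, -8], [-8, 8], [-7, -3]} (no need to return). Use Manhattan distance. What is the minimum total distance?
37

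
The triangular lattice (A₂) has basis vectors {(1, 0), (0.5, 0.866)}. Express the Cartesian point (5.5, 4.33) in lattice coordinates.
3b₁ + 5b₂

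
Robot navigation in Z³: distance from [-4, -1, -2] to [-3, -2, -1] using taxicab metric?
3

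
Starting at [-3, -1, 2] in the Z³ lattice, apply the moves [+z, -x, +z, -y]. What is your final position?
(-4, -2, 4)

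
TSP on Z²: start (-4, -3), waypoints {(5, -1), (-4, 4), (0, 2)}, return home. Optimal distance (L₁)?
32
(one optimal route: (-4, -3) → (5, -1) → (0, 2) → (-4, 4) → (-4, -3))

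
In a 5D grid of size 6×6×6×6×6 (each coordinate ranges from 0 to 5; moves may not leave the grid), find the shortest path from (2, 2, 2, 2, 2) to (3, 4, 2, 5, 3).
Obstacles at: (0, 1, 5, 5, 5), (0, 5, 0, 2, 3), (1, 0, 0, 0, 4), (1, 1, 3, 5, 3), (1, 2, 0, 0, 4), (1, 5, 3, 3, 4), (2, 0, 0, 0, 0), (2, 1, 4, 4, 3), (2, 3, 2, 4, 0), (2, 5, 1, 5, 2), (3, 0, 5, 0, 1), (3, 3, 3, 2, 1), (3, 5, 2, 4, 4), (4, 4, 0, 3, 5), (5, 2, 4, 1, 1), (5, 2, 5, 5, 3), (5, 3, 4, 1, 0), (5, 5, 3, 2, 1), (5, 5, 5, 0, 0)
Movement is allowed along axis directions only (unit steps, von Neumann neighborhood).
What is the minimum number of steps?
7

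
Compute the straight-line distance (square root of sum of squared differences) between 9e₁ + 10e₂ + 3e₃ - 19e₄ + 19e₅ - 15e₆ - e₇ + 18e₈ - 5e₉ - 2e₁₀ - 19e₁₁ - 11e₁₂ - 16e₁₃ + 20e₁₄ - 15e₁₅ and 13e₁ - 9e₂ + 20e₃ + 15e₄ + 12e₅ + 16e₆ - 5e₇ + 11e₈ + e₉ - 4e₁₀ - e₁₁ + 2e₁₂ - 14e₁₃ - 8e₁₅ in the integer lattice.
62.3137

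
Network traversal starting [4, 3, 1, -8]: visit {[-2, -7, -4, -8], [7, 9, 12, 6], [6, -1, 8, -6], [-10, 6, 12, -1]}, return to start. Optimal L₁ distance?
134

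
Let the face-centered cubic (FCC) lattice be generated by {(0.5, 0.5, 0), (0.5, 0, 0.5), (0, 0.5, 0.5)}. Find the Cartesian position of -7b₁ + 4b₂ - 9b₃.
(-1.5, -8, -2.5)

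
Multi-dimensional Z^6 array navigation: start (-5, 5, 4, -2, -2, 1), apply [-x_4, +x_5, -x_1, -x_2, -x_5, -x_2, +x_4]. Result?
(-6, 3, 4, -2, -2, 1)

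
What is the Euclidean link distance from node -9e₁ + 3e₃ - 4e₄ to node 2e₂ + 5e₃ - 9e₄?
10.6771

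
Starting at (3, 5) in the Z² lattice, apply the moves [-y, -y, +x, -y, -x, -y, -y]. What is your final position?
(3, 0)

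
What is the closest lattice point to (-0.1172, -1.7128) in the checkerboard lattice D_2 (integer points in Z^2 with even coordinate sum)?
(0, -2)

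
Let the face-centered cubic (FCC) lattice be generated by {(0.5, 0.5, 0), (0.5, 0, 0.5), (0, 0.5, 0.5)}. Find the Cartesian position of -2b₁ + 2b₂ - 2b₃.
(0, -2, 0)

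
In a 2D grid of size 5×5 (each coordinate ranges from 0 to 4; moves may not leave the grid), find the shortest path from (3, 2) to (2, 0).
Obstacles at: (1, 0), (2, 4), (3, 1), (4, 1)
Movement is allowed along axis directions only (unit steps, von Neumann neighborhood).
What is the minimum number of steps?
3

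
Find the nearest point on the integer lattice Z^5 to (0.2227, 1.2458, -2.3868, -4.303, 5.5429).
(0, 1, -2, -4, 6)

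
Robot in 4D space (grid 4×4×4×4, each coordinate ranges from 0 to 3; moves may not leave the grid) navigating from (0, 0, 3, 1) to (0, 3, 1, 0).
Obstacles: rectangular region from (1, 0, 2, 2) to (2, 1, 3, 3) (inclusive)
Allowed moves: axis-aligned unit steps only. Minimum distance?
6
(one shortest path: (0, 0, 3, 1) → (0, 1, 3, 1) → (0, 2, 3, 1) → (0, 3, 3, 1) → (0, 3, 2, 1) → (0, 3, 1, 1) → (0, 3, 1, 0))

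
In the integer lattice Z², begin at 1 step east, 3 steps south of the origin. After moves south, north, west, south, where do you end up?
(0, -4)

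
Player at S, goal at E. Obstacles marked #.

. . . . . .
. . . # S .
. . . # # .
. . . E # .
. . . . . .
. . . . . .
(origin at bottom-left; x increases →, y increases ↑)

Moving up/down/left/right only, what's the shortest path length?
7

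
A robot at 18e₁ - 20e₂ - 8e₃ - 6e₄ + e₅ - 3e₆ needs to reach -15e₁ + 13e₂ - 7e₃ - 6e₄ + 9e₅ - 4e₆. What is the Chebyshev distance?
33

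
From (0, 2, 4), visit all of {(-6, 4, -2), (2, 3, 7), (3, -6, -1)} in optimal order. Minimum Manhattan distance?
44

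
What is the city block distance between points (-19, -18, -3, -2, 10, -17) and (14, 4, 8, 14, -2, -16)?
95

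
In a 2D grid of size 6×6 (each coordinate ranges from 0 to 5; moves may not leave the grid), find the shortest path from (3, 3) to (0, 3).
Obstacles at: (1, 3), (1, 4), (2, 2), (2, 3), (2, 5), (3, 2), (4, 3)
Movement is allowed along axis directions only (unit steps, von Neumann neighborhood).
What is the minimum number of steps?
13
(one shortest path: (3, 3) → (3, 4) → (4, 4) → (5, 4) → (5, 3) → (5, 2) → (4, 2) → (4, 1) → (3, 1) → (2, 1) → (1, 1) → (0, 1) → (0, 2) → (0, 3))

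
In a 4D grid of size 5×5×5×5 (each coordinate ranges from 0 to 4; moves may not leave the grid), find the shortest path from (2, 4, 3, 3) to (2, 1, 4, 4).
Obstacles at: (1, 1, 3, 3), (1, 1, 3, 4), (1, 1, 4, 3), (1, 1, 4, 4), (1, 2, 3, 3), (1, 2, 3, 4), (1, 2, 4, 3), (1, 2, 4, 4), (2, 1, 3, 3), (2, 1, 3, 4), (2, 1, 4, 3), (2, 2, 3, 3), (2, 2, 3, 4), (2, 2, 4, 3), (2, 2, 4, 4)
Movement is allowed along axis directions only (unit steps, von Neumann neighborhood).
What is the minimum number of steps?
7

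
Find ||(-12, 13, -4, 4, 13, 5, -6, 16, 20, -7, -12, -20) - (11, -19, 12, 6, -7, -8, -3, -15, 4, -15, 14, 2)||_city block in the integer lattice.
212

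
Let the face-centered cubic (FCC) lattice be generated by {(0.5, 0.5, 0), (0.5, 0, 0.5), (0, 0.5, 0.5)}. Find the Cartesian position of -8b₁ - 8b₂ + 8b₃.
(-8, 0, 0)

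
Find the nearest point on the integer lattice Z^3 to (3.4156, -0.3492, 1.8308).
(3, 0, 2)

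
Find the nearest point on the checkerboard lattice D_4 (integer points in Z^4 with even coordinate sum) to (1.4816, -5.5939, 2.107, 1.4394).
(1, -6, 2, 1)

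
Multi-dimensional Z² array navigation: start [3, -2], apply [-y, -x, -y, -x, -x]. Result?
(0, -4)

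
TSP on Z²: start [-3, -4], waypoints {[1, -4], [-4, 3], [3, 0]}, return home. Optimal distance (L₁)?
28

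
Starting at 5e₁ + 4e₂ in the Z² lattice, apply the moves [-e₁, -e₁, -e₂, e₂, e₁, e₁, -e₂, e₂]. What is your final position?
(5, 4)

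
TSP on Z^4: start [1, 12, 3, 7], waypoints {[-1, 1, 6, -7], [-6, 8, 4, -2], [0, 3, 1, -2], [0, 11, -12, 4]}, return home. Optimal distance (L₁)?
100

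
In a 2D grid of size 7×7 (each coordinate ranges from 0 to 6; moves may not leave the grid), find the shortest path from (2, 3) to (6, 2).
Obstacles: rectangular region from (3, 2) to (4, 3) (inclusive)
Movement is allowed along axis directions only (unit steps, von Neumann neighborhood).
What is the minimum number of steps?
7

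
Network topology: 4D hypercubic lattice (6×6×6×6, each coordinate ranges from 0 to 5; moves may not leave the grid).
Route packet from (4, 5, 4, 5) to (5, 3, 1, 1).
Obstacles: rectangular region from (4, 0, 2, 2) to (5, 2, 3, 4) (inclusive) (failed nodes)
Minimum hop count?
10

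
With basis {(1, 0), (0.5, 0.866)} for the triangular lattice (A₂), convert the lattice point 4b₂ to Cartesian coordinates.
(2, 3.464)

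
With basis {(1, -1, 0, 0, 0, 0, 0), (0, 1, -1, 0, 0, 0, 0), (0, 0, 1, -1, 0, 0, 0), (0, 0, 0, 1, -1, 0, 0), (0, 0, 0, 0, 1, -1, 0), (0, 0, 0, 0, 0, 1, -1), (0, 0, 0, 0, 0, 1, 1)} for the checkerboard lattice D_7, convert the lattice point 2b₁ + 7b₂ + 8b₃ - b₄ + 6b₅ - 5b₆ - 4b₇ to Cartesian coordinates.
(2, 5, 1, -9, 7, -15, 1)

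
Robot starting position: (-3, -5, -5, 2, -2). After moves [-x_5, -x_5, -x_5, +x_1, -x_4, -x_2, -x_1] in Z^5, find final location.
(-3, -6, -5, 1, -5)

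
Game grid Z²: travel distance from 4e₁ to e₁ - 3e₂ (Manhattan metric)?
6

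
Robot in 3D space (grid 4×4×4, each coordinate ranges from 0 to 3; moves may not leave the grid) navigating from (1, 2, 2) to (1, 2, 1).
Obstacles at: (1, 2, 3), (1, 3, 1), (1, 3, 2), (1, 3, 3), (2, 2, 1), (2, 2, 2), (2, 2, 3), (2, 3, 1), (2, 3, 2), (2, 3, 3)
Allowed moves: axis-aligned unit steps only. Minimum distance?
1
(one shortest path: (1, 2, 2) → (1, 2, 1))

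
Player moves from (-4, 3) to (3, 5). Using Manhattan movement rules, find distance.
9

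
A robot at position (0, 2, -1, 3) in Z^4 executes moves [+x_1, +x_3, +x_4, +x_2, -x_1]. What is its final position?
(0, 3, 0, 4)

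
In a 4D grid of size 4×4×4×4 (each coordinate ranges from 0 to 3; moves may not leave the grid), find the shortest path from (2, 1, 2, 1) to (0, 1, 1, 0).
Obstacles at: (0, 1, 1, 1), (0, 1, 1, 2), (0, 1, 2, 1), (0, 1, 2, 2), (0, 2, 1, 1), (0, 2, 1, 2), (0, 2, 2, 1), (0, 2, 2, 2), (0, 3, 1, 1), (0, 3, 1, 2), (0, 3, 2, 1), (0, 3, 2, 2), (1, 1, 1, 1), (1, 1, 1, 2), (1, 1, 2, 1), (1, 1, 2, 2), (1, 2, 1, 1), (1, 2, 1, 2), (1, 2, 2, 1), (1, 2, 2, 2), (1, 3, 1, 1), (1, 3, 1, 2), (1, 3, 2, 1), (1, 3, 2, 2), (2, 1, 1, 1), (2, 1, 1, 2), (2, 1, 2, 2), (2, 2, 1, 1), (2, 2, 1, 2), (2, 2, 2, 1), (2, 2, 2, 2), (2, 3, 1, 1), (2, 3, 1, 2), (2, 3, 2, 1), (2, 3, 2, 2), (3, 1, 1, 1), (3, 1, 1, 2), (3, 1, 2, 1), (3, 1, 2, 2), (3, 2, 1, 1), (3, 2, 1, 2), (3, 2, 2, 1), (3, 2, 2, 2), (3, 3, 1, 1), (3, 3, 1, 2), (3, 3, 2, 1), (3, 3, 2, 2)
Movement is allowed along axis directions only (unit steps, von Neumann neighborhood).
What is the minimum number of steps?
4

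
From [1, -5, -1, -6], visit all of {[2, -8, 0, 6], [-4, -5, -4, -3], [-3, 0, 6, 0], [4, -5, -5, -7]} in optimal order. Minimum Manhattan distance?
65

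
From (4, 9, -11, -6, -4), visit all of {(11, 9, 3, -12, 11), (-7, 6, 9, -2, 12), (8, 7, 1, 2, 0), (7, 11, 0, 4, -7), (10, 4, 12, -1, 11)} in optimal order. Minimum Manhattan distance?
126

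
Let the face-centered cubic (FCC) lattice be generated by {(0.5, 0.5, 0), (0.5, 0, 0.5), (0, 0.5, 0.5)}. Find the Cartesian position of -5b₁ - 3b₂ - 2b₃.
(-4, -3.5, -2.5)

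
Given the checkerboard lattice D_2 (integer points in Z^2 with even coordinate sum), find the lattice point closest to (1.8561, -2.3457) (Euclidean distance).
(2, -2)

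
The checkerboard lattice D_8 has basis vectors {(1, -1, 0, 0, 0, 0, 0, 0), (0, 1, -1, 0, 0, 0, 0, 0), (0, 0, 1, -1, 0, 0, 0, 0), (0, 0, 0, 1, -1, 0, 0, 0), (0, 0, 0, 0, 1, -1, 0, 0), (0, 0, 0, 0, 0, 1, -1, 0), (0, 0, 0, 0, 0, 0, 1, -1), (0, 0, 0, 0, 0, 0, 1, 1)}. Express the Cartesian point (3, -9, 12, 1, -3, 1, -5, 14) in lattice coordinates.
3b₁ - 6b₂ + 6b₃ + 7b₄ + 4b₅ + 5b₆ - 7b₇ + 7b₈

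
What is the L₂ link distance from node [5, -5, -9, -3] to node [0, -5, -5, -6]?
7.07107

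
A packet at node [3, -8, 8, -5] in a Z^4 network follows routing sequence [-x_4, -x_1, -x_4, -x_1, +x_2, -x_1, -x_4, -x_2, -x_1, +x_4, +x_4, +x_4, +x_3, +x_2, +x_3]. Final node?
(-1, -7, 10, -5)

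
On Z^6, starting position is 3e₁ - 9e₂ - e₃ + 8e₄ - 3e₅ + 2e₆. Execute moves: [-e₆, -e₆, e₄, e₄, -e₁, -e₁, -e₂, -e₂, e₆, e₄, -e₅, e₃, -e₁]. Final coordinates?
(0, -11, 0, 11, -4, 1)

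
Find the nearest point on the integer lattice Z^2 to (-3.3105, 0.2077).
(-3, 0)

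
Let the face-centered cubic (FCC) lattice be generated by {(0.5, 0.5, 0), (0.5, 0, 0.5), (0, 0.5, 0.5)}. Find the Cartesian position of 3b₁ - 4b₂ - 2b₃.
(-0.5, 0.5, -3)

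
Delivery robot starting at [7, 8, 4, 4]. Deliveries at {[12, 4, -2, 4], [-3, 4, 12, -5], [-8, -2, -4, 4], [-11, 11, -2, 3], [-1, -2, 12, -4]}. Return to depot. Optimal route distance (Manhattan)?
136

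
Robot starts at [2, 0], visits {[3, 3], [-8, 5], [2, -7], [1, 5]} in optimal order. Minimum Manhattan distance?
31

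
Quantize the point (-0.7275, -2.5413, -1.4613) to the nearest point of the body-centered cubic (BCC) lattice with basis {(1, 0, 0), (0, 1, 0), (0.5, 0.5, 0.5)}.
(-0.5, -2.5, -1.5)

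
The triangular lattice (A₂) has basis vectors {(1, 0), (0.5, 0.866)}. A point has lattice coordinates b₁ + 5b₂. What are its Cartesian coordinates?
(3.5, 4.33)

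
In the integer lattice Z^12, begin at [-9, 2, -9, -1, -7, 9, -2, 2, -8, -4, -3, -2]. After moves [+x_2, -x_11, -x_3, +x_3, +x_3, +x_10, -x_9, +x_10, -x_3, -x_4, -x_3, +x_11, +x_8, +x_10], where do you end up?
(-9, 3, -10, -2, -7, 9, -2, 3, -9, -1, -3, -2)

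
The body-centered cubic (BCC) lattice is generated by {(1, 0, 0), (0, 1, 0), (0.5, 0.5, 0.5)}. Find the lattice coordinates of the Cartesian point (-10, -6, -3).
-7b₁ - 3b₂ - 6b₃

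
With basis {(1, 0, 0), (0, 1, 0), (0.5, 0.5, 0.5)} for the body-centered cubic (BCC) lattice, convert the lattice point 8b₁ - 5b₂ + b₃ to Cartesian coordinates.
(8.5, -4.5, 0.5)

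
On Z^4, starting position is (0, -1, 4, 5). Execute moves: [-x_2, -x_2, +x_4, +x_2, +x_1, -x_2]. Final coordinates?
(1, -3, 4, 6)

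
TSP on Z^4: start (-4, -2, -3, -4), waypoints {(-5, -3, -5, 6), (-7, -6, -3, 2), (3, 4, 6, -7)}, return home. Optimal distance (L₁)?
88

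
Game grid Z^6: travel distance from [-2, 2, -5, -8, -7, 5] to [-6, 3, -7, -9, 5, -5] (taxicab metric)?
30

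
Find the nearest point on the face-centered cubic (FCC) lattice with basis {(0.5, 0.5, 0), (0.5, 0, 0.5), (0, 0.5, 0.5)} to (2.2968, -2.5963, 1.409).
(2, -2.5, 1.5)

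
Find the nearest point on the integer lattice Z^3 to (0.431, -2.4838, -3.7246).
(0, -2, -4)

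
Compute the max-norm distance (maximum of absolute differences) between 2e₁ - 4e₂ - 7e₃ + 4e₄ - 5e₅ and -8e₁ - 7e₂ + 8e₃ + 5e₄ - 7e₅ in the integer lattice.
15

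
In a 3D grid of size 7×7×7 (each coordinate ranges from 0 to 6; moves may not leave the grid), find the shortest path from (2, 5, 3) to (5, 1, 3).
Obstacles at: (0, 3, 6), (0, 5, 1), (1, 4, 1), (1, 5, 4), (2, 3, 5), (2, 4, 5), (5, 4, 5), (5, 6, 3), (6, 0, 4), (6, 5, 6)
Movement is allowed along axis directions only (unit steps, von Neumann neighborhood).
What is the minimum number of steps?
7
(one shortest path: (2, 5, 3) → (3, 5, 3) → (4, 5, 3) → (5, 5, 3) → (5, 4, 3) → (5, 3, 3) → (5, 2, 3) → (5, 1, 3))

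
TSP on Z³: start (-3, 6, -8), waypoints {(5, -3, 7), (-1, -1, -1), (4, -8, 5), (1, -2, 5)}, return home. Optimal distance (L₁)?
74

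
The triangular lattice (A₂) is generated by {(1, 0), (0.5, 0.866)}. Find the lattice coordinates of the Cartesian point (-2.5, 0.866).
-3b₁ + b₂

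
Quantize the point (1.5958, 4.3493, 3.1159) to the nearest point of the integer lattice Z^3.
(2, 4, 3)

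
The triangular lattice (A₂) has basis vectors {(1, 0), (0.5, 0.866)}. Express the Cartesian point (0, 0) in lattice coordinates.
0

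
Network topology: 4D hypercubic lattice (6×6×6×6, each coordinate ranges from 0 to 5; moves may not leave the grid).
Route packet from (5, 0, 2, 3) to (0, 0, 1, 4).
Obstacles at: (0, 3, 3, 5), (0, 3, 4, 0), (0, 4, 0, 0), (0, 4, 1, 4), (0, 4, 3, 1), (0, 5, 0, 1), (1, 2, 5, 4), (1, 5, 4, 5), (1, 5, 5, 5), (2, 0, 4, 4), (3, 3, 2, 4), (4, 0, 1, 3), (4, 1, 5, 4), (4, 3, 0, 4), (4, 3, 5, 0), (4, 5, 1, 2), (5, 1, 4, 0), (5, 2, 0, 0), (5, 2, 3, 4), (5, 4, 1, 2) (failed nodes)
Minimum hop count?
7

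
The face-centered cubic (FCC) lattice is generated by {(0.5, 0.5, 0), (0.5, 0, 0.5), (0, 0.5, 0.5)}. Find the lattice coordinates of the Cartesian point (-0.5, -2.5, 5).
-8b₁ + 7b₂ + 3b₃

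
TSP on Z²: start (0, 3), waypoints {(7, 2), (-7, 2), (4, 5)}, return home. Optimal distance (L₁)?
34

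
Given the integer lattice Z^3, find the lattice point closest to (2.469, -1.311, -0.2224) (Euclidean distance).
(2, -1, 0)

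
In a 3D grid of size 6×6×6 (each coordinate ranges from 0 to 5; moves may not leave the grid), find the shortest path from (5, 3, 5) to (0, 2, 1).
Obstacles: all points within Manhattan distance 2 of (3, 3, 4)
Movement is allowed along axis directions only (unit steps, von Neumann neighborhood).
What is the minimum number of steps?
10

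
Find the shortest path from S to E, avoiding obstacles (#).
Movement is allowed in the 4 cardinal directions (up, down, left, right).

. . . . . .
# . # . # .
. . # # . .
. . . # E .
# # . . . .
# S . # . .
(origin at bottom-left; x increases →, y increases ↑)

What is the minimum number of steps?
5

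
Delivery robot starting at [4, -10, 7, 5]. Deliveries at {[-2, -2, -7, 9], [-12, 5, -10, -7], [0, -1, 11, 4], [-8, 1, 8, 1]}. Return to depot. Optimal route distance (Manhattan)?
136
(one optimal route: (4, -10, 7, 5) → (-2, -2, -7, 9) → (-12, 5, -10, -7) → (-8, 1, 8, 1) → (0, -1, 11, 4) → (4, -10, 7, 5))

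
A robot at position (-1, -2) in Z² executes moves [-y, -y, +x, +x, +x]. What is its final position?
(2, -4)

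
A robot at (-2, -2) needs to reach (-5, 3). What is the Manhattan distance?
8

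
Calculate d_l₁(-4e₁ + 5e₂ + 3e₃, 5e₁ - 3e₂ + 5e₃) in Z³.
19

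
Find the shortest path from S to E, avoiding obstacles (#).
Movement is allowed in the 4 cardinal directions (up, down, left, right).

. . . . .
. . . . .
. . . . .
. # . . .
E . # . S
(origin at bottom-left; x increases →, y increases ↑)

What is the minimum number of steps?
8
(one shortest path: (4, 0) → (3, 0) → (3, 1) → (2, 1) → (2, 2) → (1, 2) → (0, 2) → (0, 1) → (0, 0))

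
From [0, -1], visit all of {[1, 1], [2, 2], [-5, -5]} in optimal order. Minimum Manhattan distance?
19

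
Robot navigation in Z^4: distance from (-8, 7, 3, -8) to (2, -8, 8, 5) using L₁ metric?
43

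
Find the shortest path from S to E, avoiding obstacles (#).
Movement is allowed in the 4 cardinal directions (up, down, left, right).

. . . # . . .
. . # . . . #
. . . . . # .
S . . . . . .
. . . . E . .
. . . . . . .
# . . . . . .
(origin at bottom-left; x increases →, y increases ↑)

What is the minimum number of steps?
5
(one shortest path: (0, 3) → (1, 3) → (2, 3) → (3, 3) → (4, 3) → (4, 2))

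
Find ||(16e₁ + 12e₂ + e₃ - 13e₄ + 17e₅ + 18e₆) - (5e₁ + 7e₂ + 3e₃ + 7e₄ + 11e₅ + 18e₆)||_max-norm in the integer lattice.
20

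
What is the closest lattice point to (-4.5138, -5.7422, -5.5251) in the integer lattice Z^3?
(-5, -6, -6)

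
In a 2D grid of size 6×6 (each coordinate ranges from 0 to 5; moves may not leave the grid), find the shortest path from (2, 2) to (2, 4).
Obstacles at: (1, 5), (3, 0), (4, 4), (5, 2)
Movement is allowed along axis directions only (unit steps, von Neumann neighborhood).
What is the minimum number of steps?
2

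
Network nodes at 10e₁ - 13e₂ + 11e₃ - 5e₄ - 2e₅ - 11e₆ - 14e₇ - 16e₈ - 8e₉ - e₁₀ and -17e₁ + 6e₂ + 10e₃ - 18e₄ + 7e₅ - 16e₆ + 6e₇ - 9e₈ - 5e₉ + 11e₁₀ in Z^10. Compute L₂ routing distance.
44.3621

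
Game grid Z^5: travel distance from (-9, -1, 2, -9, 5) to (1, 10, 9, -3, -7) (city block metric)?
46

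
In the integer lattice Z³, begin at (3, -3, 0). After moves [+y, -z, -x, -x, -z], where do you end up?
(1, -2, -2)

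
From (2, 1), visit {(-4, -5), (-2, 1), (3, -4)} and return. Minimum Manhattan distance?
26
(one optimal route: (2, 1) → (-2, 1) → (-4, -5) → (3, -4) → (2, 1))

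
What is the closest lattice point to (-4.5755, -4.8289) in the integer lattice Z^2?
(-5, -5)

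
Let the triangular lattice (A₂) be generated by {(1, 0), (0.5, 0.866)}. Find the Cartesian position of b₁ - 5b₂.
(-1.5, -4.33)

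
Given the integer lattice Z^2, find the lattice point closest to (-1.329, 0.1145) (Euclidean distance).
(-1, 0)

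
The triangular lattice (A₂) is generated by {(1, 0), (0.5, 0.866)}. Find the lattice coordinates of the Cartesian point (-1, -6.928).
3b₁ - 8b₂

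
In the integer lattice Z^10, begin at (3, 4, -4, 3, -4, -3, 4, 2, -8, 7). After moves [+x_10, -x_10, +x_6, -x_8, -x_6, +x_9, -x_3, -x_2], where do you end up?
(3, 3, -5, 3, -4, -3, 4, 1, -7, 7)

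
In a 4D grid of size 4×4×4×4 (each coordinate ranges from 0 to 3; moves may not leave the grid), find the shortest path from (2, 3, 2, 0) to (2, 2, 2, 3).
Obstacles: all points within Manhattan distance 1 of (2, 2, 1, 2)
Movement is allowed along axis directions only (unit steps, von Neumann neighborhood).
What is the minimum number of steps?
4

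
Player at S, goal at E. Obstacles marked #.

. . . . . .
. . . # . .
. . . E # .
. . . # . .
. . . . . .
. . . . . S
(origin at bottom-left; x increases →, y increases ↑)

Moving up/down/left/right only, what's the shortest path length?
7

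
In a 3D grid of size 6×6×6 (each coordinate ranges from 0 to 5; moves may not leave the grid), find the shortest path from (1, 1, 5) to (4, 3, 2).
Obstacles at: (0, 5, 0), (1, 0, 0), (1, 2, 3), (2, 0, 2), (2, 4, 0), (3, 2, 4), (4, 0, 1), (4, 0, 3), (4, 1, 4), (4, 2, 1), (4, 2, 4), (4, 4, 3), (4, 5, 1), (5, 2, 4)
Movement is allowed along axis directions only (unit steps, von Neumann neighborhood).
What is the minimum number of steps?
8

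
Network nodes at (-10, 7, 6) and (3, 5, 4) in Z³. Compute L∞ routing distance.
13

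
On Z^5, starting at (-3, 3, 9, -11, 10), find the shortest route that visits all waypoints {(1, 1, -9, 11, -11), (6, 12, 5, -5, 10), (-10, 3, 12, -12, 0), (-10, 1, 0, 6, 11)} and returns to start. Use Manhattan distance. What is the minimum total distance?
206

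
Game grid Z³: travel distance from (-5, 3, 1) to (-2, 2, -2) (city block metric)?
7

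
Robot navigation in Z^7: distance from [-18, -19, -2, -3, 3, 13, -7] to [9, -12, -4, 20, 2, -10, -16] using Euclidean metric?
43.8406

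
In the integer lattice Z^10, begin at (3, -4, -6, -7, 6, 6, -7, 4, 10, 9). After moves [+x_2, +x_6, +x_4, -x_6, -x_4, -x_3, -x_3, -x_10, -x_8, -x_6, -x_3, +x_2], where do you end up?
(3, -2, -9, -7, 6, 5, -7, 3, 10, 8)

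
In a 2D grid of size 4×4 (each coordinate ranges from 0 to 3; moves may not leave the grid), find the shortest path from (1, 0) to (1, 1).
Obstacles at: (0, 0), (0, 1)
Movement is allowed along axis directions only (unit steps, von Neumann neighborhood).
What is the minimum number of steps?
1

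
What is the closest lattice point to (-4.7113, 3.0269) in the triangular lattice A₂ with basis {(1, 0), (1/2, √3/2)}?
(-4.5, 2.598)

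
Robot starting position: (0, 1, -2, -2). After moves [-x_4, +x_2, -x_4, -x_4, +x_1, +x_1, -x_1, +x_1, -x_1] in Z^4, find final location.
(1, 2, -2, -5)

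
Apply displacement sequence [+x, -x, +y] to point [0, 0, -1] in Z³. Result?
(0, 1, -1)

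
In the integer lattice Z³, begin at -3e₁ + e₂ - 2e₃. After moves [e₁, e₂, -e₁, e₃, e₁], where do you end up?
(-2, 2, -1)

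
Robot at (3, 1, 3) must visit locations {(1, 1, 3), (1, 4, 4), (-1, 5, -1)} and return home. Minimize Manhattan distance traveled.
26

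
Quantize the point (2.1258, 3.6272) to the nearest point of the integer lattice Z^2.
(2, 4)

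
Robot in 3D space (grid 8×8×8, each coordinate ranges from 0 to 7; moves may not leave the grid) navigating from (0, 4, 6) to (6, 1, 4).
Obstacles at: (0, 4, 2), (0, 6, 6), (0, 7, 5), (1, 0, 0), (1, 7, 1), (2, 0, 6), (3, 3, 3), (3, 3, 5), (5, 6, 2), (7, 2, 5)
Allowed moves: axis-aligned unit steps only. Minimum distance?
11
(one shortest path: (0, 4, 6) → (1, 4, 6) → (2, 4, 6) → (3, 4, 6) → (4, 4, 6) → (5, 4, 6) → (6, 4, 6) → (6, 3, 6) → (6, 2, 6) → (6, 1, 6) → (6, 1, 5) → (6, 1, 4))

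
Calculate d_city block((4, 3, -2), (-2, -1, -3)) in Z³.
11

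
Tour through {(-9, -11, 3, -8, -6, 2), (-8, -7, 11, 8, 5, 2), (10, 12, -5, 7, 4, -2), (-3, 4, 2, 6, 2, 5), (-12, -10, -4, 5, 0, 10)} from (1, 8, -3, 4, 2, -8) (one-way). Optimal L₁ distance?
173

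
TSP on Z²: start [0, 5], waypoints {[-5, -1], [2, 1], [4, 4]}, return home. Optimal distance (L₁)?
30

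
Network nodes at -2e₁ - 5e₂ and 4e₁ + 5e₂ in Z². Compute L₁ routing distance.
16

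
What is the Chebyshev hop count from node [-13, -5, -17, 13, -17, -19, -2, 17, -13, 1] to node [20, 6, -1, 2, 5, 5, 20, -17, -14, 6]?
34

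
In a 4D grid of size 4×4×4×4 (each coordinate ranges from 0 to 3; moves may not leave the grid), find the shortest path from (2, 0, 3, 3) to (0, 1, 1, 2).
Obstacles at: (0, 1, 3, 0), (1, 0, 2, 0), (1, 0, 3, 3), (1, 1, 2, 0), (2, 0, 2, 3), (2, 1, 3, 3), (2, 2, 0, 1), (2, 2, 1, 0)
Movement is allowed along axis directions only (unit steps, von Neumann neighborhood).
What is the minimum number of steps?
6
(one shortest path: (2, 0, 3, 3) → (2, 0, 3, 2) → (1, 0, 3, 2) → (0, 0, 3, 2) → (0, 1, 3, 2) → (0, 1, 2, 2) → (0, 1, 1, 2))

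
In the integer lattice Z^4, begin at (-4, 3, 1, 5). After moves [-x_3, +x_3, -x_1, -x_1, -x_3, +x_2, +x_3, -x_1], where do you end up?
(-7, 4, 1, 5)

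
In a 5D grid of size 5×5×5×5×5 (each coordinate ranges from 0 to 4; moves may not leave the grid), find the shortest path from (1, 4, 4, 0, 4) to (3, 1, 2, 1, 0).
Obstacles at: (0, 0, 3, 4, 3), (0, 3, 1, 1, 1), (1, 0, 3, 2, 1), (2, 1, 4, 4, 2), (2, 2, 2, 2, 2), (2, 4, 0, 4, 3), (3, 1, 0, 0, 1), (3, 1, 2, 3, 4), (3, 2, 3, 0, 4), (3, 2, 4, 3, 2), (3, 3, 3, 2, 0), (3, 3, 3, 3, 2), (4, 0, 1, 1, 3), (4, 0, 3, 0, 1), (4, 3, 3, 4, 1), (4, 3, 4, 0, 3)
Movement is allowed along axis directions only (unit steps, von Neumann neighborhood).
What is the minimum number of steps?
12
(one shortest path: (1, 4, 4, 0, 4) → (2, 4, 4, 0, 4) → (3, 4, 4, 0, 4) → (3, 3, 4, 0, 4) → (3, 2, 4, 0, 4) → (3, 1, 4, 0, 4) → (3, 1, 3, 0, 4) → (3, 1, 2, 0, 4) → (3, 1, 2, 1, 4) → (3, 1, 2, 1, 3) → (3, 1, 2, 1, 2) → (3, 1, 2, 1, 1) → (3, 1, 2, 1, 0))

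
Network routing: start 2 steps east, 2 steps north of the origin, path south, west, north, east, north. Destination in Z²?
(2, 3)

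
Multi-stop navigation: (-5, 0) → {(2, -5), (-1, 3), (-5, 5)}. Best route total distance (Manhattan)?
22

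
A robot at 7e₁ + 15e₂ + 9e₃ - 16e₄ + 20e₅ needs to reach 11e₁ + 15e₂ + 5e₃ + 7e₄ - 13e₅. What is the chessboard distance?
33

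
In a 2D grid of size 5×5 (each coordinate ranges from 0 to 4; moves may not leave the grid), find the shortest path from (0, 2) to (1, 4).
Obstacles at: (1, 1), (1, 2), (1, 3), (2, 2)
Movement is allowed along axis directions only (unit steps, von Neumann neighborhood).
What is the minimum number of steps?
3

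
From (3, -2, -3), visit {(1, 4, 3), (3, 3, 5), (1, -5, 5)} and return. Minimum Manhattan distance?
42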